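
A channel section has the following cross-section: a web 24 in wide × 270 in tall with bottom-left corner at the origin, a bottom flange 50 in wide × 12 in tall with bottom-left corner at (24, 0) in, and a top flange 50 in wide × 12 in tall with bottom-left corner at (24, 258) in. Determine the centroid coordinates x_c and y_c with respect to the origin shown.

web: A = 24 × 270 = 6480.00, centroid at (12.00, 135.00).
bottom flange: A = 50 × 12 = 600.00, centroid at (49.00, 6.00).
top flange: A = 50 × 12 = 600.00, centroid at (49.00, 264.00).
ΣA = 7680.00 in², ΣAx_c = 136560.00 in³, ΣAy_c = 1036800.00 in³.
x_c = 136560.00/7680.00 = 17.78 in; y_c = 1036800.00/7680.00 = 135.00 in.

x_c = 17.78 in, y_c = 135.00 in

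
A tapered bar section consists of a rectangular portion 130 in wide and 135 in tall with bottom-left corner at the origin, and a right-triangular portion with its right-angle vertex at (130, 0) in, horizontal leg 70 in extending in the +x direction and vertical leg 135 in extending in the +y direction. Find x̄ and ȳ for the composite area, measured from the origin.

rectangular portion: A = 130 × 135 = 17550.00, centroid at (65.00, 67.50).
triangular portion: A = ½·70·135 = 4725.00, centroid at (153.33, 45.00).
ΣA = 22275.00 in², ΣAx̄ = 1865250.00 in³, ΣAȳ = 1397250.00 in³.
x̄ = 1865250.00/22275.00 = 83.74 in; ȳ = 1397250.00/22275.00 = 62.73 in.

x̄ = 83.74 in, ȳ = 62.73 in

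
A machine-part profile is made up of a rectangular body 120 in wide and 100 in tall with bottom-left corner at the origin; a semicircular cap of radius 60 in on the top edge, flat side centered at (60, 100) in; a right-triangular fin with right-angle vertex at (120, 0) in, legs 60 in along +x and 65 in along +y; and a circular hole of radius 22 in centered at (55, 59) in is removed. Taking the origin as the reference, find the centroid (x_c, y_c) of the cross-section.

rectangular body: A = 120 × 100 = 12000.00, centroid at (60.00, 50.00).
semicircular top: A = ½π·60² = 5654.87, centroid at (60.00, 125.46).
triangular fin: A = ½·60·65 = 1950.00, centroid at (140.00, 21.67).
hole: A = −π·22² = -1520.53, centroid at (55.00, 59.00).
ΣA = 18084.34 in², ΣAx_c = 1248662.81 in³, ΣAy_c = 1262025.36 in³.
x_c = 1248662.81/18084.34 = 69.05 in; y_c = 1262025.36/18084.34 = 69.79 in.

x_c = 69.05 in, y_c = 69.79 in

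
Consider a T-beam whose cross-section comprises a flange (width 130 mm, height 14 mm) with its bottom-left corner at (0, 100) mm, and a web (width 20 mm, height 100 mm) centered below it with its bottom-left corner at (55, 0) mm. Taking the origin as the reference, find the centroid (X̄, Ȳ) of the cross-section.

web: A = 20 × 100 = 2000.00, centroid at (65.00, 50.00).
flange: A = 130 × 14 = 1820.00, centroid at (65.00, 107.00).
ΣA = 3820.00 mm², ΣAX̄ = 248300.00 mm³, ΣAȲ = 294740.00 mm³.
X̄ = 248300.00/3820.00 = 65.00 mm; Ȳ = 294740.00/3820.00 = 77.16 mm.

X̄ = 65.00 mm, Ȳ = 77.16 mm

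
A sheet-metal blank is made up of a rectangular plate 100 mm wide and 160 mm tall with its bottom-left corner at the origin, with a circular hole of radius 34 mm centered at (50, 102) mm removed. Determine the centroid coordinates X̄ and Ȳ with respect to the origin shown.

plate: A = 100 × 160 = 16000.00, centroid at (50.00, 80.00).
hole: A = −π·34² = -3631.68, centroid at (50.00, 102.00).
ΣA = 12368.32 mm²
ΣAX̄ = (16000.00)(50.00) + (-3631.68)(50.00) = 618415.94 mm³
ΣAȲ = (16000.00)(80.00) + (-3631.68)(102.00) = 909568.53 mm³
X̄ = 618415.94 / 12368.32 = 50.00 mm
Ȳ = 909568.53 / 12368.32 = 73.54 mm

X̄ = 50.00 mm, Ȳ = 73.54 mm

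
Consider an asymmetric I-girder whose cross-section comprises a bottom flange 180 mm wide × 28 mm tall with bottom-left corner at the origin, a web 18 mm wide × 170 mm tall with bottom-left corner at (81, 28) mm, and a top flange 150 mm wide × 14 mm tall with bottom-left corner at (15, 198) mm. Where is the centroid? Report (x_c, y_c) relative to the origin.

bottom flange: A = 180 × 28 = 5040.00, centroid at (90.00, 14.00).
web: A = 18 × 170 = 3060.00, centroid at (90.00, 113.00).
top flange: A = 150 × 14 = 2100.00, centroid at (90.00, 205.00).
ΣA = 10200.00 mm², ΣAx_c = 918000.00 mm³, ΣAy_c = 846840.00 mm³.
x_c = 918000.00/10200.00 = 90.00 mm; y_c = 846840.00/10200.00 = 83.02 mm.

x_c = 90.00 mm, y_c = 83.02 mm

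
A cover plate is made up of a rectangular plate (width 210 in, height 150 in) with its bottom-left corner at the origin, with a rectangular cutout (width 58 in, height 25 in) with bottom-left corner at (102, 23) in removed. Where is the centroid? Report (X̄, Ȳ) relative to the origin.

X̄ = 103.75 in, Ȳ = 76.91 in

plate: A = 210 × 150 = 31500.00, centroid at (105.00, 75.00).
hole: A = −(58 × 25) = -1450.00, centroid at (131.00, 35.50).
ΣA = 30050.00 in², ΣAX̄ = 3117550.00 in³, ΣAȲ = 2311025.00 in³.
X̄ = 3117550.00/30050.00 = 103.75 in; Ȳ = 2311025.00/30050.00 = 76.91 in.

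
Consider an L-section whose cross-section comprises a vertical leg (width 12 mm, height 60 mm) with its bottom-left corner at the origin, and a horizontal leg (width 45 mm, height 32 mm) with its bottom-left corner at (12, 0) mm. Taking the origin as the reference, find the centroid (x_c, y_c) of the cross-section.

x_c = 25.00 mm, y_c = 20.67 mm

vertical leg: A = 12 × 60 = 720.00, centroid at (6.00, 30.00).
horizontal leg: A = 45 × 32 = 1440.00, centroid at (34.50, 16.00).
ΣA = 2160.00 mm²
ΣAx_c = (720.00)(6.00) + (1440.00)(34.50) = 54000.00 mm³
ΣAy_c = (720.00)(30.00) + (1440.00)(16.00) = 44640.00 mm³
x_c = 54000.00 / 2160.00 = 25.00 mm
y_c = 44640.00 / 2160.00 = 20.67 mm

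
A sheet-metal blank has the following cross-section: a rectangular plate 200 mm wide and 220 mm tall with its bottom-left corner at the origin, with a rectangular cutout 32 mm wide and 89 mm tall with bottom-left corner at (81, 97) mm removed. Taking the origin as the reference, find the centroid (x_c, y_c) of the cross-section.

Part | A | x̄ᵢ | ȳᵢ | A·x̄ᵢ | A·ȳᵢ
plate | 44000.00 | 100.00 | 110.00 | 4400000.00 | 4840000.00
hole | -2848.00 | 97.00 | 141.50 | -276256.00 | -402992.00
Σ | 41152.00 |  |  | 4123744.00 | 4437008.00
x_c = 4123744.00 / 41152.00 = 100.21 mm
y_c = 4437008.00 / 41152.00 = 107.82 mm

x_c = 100.21 mm, y_c = 107.82 mm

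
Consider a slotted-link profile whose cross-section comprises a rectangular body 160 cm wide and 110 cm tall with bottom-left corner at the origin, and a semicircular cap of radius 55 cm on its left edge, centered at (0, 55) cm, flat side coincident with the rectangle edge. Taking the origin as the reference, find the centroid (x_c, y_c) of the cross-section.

rectangular body: A = 160 × 110 = 17600.00, centroid at (80.00, 55.00).
semicircular end: A = ½π·55² = 4751.66, centroid at (-23.34, 55.00).
ΣA = 22351.66 cm², ΣAx_c = 1297083.33 cm³, ΣAy_c = 1229341.24 cm³.
x_c = 1297083.33/22351.66 = 58.03 cm; y_c = 1229341.24/22351.66 = 55.00 cm.

x_c = 58.03 cm, y_c = 55.00 cm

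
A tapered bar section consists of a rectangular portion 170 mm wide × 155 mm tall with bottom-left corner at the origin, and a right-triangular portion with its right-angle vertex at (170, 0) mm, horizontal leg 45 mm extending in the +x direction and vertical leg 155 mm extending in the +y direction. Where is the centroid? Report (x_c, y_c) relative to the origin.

x_c = 96.69 mm, y_c = 74.48 mm

rectangular portion: A = 170 × 155 = 26350.00, centroid at (85.00, 77.50).
triangular portion: A = ½·45·155 = 3487.50, centroid at (185.00, 51.67).
ΣA = 29837.50 mm², ΣAx_c = 2884937.50 mm³, ΣAy_c = 2222312.50 mm³.
x_c = 2884937.50/29837.50 = 96.69 mm; y_c = 2222312.50/29837.50 = 74.48 mm.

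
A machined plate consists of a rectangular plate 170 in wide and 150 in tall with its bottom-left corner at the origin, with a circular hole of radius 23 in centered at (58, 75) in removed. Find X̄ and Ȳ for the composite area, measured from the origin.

plate: A = 170 × 150 = 25500.00, centroid at (85.00, 75.00).
hole: A = −π·23² = -1661.90, centroid at (58.00, 75.00).
ΣA = 23838.10 in²
ΣAX̄ = (25500.00)(85.00) + (-1661.90)(58.00) = 2071109.65 in³
ΣAȲ = (25500.00)(75.00) + (-1661.90)(75.00) = 1787857.31 in³
X̄ = 2071109.65 / 23838.10 = 86.88 in
Ȳ = 1787857.31 / 23838.10 = 75.00 in

X̄ = 86.88 in, Ȳ = 75.00 in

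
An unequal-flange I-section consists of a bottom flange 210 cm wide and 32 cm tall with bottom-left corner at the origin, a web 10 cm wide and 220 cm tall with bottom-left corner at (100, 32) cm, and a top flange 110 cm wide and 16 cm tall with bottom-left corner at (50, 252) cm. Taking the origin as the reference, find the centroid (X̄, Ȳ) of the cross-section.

Part | A | x̄ᵢ | ȳᵢ | A·x̄ᵢ | A·ȳᵢ
bottom flange | 6720.00 | 105.00 | 16.00 | 705600.00 | 107520.00
web | 2200.00 | 105.00 | 142.00 | 231000.00 | 312400.00
top flange | 1760.00 | 105.00 | 260.00 | 184800.00 | 457600.00
Σ | 10680.00 |  |  | 1121400.00 | 877520.00
X̄ = 1121400.00 / 10680.00 = 105.00 cm
Ȳ = 877520.00 / 10680.00 = 82.16 cm

X̄ = 105.00 cm, Ȳ = 82.16 cm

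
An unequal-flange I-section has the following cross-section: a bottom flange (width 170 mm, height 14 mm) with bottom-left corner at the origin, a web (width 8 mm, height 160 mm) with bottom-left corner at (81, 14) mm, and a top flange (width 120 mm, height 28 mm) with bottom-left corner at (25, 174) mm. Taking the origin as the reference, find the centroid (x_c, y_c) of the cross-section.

Part | A | x̄ᵢ | ȳᵢ | A·x̄ᵢ | A·ȳᵢ
bottom flange | 2380.00 | 85.00 | 7.00 | 202300.00 | 16660.00
web | 1280.00 | 85.00 | 94.00 | 108800.00 | 120320.00
top flange | 3360.00 | 85.00 | 188.00 | 285600.00 | 631680.00
Σ | 7020.00 |  |  | 596700.00 | 768660.00
x_c = 596700.00 / 7020.00 = 85.00 mm
y_c = 768660.00 / 7020.00 = 109.50 mm

x_c = 85.00 mm, y_c = 109.50 mm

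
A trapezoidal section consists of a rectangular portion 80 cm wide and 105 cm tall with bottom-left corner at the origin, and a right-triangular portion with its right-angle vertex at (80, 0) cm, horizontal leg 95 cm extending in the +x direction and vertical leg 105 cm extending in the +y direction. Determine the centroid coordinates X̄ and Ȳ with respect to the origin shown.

rectangular portion: A = 80 × 105 = 8400.00, centroid at (40.00, 52.50).
triangular portion: A = ½·95·105 = 4987.50, centroid at (111.67, 35.00).
ΣA = 13387.50 cm²
ΣAX̄ = (8400.00)(40.00) + (4987.50)(111.67) = 892937.50 cm³
ΣAȲ = (8400.00)(52.50) + (4987.50)(35.00) = 615562.50 cm³
X̄ = 892937.50 / 13387.50 = 66.70 cm
Ȳ = 615562.50 / 13387.50 = 45.98 cm

X̄ = 66.70 cm, Ȳ = 45.98 cm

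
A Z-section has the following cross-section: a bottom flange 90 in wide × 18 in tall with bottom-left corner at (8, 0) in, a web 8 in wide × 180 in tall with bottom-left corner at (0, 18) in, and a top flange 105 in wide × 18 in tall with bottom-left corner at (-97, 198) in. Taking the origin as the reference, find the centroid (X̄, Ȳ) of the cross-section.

bottom flange: A = 90 × 18 = 1620.00, centroid at (53.00, 9.00).
web: A = 8 × 180 = 1440.00, centroid at (4.00, 108.00).
top flange: A = 105 × 18 = 1890.00, centroid at (-44.50, 207.00).
ΣA = 4950.00 in², ΣAX̄ = 7515.00 in³, ΣAȲ = 561330.00 in³.
X̄ = 7515.00/4950.00 = 1.52 in; Ȳ = 561330.00/4950.00 = 113.40 in.

X̄ = 1.52 in, Ȳ = 113.40 in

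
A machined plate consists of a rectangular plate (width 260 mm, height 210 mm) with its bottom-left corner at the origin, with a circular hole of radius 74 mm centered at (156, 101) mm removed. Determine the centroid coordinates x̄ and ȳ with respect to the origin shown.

x̄ = 118.04 mm, ȳ = 106.84 mm

plate: A = 260 × 210 = 54600.00, centroid at (130.00, 105.00).
hole: A = −π·74² = -17203.36, centroid at (156.00, 101.00).
ΣA = 37396.64 mm², ΣAx̄ = 4414275.63 mm³, ΣAȳ = 3995460.50 mm³.
x̄ = 4414275.63/37396.64 = 118.04 mm; ȳ = 3995460.50/37396.64 = 106.84 mm.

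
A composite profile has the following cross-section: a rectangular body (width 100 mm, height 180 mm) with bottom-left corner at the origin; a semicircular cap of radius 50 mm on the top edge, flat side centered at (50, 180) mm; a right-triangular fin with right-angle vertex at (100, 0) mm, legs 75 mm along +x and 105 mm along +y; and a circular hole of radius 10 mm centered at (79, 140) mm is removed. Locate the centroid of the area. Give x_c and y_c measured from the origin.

Part | A | x̄ᵢ | ȳᵢ | A·x̄ᵢ | A·ȳᵢ
rectangular body | 18000.00 | 50.00 | 90.00 | 900000.00 | 1620000.00
semicircular top | 3926.99 | 50.00 | 201.22 | 196349.54 | 790191.68
triangular fin | 3937.50 | 125.00 | 35.00 | 492187.50 | 137812.50
hole | -314.16 | 79.00 | 140.00 | -24818.58 | -43982.30
Σ | 25550.33 |  |  | 1563718.46 | 2504021.88
x_c = 1563718.46 / 25550.33 = 61.20 mm
y_c = 2504021.88 / 25550.33 = 98.00 mm

x_c = 61.20 mm, y_c = 98.00 mm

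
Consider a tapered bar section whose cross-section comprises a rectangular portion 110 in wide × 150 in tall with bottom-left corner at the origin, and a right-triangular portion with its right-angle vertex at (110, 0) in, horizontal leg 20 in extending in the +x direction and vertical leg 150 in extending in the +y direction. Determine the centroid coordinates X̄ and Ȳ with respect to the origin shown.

X̄ = 60.14 in, Ȳ = 72.92 in

Part | A | x̄ᵢ | ȳᵢ | A·x̄ᵢ | A·ȳᵢ
rectangular portion | 16500.00 | 55.00 | 75.00 | 907500.00 | 1237500.00
triangular portion | 1500.00 | 116.67 | 50.00 | 175000.00 | 75000.00
Σ | 18000.00 |  |  | 1082500.00 | 1312500.00
X̄ = 1082500.00 / 18000.00 = 60.14 in
Ȳ = 1312500.00 / 18000.00 = 72.92 in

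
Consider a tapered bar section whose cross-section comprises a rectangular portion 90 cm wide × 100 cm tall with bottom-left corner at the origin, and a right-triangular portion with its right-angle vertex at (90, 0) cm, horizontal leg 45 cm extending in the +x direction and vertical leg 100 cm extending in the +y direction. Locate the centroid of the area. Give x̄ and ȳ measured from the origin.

Part | A | x̄ᵢ | ȳᵢ | A·x̄ᵢ | A·ȳᵢ
rectangular portion | 9000.00 | 45.00 | 50.00 | 405000.00 | 450000.00
triangular portion | 2250.00 | 105.00 | 33.33 | 236250.00 | 75000.00
Σ | 11250.00 |  |  | 641250.00 | 525000.00
x̄ = 641250.00 / 11250.00 = 57.00 cm
ȳ = 525000.00 / 11250.00 = 46.67 cm

x̄ = 57.00 cm, ȳ = 46.67 cm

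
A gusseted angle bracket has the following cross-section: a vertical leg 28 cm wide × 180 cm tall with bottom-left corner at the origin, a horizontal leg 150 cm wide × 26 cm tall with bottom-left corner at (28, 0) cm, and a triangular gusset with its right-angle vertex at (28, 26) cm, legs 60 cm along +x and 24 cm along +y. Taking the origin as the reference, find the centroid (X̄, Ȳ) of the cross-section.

Part | A | x̄ᵢ | ȳᵢ | A·x̄ᵢ | A·ȳᵢ
vertical leg | 5040.00 | 14.00 | 90.00 | 70560.00 | 453600.00
horizontal leg | 3900.00 | 103.00 | 13.00 | 401700.00 | 50700.00
gusset | 720.00 | 48.00 | 34.00 | 34560.00 | 24480.00
Σ | 9660.00 |  |  | 506820.00 | 528780.00
X̄ = 506820.00 / 9660.00 = 52.47 cm
Ȳ = 528780.00 / 9660.00 = 54.74 cm

X̄ = 52.47 cm, Ȳ = 54.74 cm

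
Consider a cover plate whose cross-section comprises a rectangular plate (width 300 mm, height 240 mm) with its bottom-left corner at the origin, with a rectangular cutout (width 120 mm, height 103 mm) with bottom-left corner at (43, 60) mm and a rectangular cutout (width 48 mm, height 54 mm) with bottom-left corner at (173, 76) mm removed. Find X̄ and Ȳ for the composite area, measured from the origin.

X̄ = 158.05 mm, Ȳ = 122.61 mm

plate: A = 300 × 240 = 72000.00, centroid at (150.00, 120.00).
hole 1: A = −(120 × 103) = -12360.00, centroid at (103.00, 111.50).
hole 2: A = −(48 × 54) = -2592.00, centroid at (197.00, 103.00).
ΣA = 57048.00 mm²
ΣAX̄ = (72000.00)(150.00) + (-12360.00)(103.00) + (-2592.00)(197.00) = 9016296.00 mm³
ΣAȲ = (72000.00)(120.00) + (-12360.00)(111.50) + (-2592.00)(103.00) = 6994884.00 mm³
X̄ = 9016296.00 / 57048.00 = 158.05 mm
Ȳ = 6994884.00 / 57048.00 = 122.61 mm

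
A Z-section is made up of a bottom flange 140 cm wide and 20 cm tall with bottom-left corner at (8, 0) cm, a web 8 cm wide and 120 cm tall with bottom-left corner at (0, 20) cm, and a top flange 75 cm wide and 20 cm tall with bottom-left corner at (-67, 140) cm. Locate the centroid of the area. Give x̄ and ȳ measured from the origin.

x̄ = 33.84 cm, ȳ = 62.70 cm

bottom flange: A = 140 × 20 = 2800.00, centroid at (78.00, 10.00).
web: A = 8 × 120 = 960.00, centroid at (4.00, 80.00).
top flange: A = 75 × 20 = 1500.00, centroid at (-29.50, 150.00).
ΣA = 5260.00 cm²
ΣAx̄ = (2800.00)(78.00) + (960.00)(4.00) + (1500.00)(-29.50) = 177990.00 cm³
ΣAȳ = (2800.00)(10.00) + (960.00)(80.00) + (1500.00)(150.00) = 329800.00 cm³
x̄ = 177990.00 / 5260.00 = 33.84 cm
ȳ = 329800.00 / 5260.00 = 62.70 cm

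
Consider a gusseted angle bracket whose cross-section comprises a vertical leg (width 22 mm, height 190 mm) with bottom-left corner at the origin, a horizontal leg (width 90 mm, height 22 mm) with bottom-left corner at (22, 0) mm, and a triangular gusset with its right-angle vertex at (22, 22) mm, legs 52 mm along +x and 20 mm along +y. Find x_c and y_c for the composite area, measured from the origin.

x_c = 29.80 mm, y_c = 64.94 mm

Part | A | x̄ᵢ | ȳᵢ | A·x̄ᵢ | A·ȳᵢ
vertical leg | 4180.00 | 11.00 | 95.00 | 45980.00 | 397100.00
horizontal leg | 1980.00 | 67.00 | 11.00 | 132660.00 | 21780.00
gusset | 520.00 | 39.33 | 28.67 | 20453.33 | 14906.67
Σ | 6680.00 |  |  | 199093.33 | 433786.67
x_c = 199093.33 / 6680.00 = 29.80 mm
y_c = 433786.67 / 6680.00 = 64.94 mm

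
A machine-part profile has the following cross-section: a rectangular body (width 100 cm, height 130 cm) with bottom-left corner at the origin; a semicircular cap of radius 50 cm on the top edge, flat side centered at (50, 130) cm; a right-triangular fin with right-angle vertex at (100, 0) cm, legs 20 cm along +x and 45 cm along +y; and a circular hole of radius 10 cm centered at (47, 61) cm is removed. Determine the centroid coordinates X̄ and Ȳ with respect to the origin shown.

rectangular body: A = 100 × 130 = 13000.00, centroid at (50.00, 65.00).
semicircular top: A = ½π·50² = 3926.99, centroid at (50.00, 151.22).
triangular fin: A = ½·20·45 = 450.00, centroid at (106.67, 15.00).
hole: A = −π·10² = -314.16, centroid at (47.00, 61.00).
ΣA = 17062.83 cm²
ΣAX̄ = (13000.00)(50.00) + (3926.99)(50.00) + (450.00)(106.67) + (-314.16)(47.00) = 879584.06 cm³
ΣAȲ = (13000.00)(65.00) + (3926.99)(151.22) + (450.00)(15.00) + (-314.16)(61.00) = 1426428.42 cm³
X̄ = 879584.06 / 17062.83 = 51.55 cm
Ȳ = 1426428.42 / 17062.83 = 83.60 cm

X̄ = 51.55 cm, Ȳ = 83.60 cm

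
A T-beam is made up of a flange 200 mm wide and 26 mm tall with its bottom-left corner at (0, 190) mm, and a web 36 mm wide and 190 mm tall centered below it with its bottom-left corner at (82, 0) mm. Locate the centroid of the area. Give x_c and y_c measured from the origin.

web: A = 36 × 190 = 6840.00, centroid at (100.00, 95.00).
flange: A = 200 × 26 = 5200.00, centroid at (100.00, 203.00).
ΣA = 12040.00 mm², ΣAx_c = 1204000.00 mm³, ΣAy_c = 1705400.00 mm³.
x_c = 1204000.00/12040.00 = 100.00 mm; y_c = 1705400.00/12040.00 = 141.64 mm.

x_c = 100.00 mm, y_c = 141.64 mm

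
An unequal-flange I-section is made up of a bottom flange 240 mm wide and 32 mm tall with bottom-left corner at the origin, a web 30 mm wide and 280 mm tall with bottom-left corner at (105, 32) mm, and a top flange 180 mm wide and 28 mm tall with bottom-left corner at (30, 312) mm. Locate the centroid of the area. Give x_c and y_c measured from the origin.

bottom flange: A = 240 × 32 = 7680.00, centroid at (120.00, 16.00).
web: A = 30 × 280 = 8400.00, centroid at (120.00, 172.00).
top flange: A = 180 × 28 = 5040.00, centroid at (120.00, 326.00).
ΣA = 21120.00 mm², ΣAx_c = 2534400.00 mm³, ΣAy_c = 3210720.00 mm³.
x_c = 2534400.00/21120.00 = 120.00 mm; y_c = 3210720.00/21120.00 = 152.02 mm.

x_c = 120.00 mm, y_c = 152.02 mm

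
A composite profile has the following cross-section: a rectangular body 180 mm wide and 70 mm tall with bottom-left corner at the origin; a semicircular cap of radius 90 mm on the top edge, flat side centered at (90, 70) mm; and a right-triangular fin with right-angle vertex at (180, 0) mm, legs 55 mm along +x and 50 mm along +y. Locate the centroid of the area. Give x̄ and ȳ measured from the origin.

x̄ = 95.58 mm, ȳ = 68.94 mm

rectangular body: A = 180 × 70 = 12600.00, centroid at (90.00, 35.00).
semicircular top: A = ½π·90² = 12723.45, centroid at (90.00, 108.20).
triangular fin: A = ½·55·50 = 1375.00, centroid at (198.33, 16.67).
ΣA = 26698.45 mm², ΣAx̄ = 2551818.86 mm³, ΣAȳ = 1840558.18 mm³.
x̄ = 2551818.86/26698.45 = 95.58 mm; ȳ = 1840558.18/26698.45 = 68.94 mm.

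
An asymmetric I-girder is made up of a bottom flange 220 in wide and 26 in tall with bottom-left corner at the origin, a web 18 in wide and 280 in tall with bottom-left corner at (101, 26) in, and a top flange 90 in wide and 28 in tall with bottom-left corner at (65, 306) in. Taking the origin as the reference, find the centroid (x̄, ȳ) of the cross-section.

x̄ = 110.00 in, ȳ = 129.32 in

bottom flange: A = 220 × 26 = 5720.00, centroid at (110.00, 13.00).
web: A = 18 × 280 = 5040.00, centroid at (110.00, 166.00).
top flange: A = 90 × 28 = 2520.00, centroid at (110.00, 320.00).
ΣA = 13280.00 in²
ΣAx̄ = (5720.00)(110.00) + (5040.00)(110.00) + (2520.00)(110.00) = 1460800.00 in³
ΣAȳ = (5720.00)(13.00) + (5040.00)(166.00) + (2520.00)(320.00) = 1717400.00 in³
x̄ = 1460800.00 / 13280.00 = 110.00 in
ȳ = 1717400.00 / 13280.00 = 129.32 in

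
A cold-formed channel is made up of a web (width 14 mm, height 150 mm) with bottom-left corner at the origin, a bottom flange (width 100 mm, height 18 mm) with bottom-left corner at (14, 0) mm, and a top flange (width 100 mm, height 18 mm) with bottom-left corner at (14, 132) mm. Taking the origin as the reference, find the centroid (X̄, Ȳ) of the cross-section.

web: A = 14 × 150 = 2100.00, centroid at (7.00, 75.00).
bottom flange: A = 100 × 18 = 1800.00, centroid at (64.00, 9.00).
top flange: A = 100 × 18 = 1800.00, centroid at (64.00, 141.00).
ΣA = 5700.00 mm², ΣAX̄ = 245100.00 mm³, ΣAȲ = 427500.00 mm³.
X̄ = 245100.00/5700.00 = 43.00 mm; Ȳ = 427500.00/5700.00 = 75.00 mm.

X̄ = 43.00 mm, Ȳ = 75.00 mm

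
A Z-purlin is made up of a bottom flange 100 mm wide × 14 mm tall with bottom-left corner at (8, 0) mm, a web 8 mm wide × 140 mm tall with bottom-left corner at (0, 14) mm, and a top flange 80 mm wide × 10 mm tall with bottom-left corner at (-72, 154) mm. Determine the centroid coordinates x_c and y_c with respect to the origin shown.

x_c = 18.10 mm, y_c = 69.60 mm

bottom flange: A = 100 × 14 = 1400.00, centroid at (58.00, 7.00).
web: A = 8 × 140 = 1120.00, centroid at (4.00, 84.00).
top flange: A = 80 × 10 = 800.00, centroid at (-32.00, 159.00).
ΣA = 3320.00 mm², ΣAx_c = 60080.00 mm³, ΣAy_c = 231080.00 mm³.
x_c = 60080.00/3320.00 = 18.10 mm; y_c = 231080.00/3320.00 = 69.60 mm.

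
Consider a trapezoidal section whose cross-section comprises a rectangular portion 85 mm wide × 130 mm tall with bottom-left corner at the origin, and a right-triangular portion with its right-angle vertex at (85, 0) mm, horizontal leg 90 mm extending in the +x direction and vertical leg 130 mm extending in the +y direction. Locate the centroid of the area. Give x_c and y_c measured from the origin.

rectangular portion: A = 85 × 130 = 11050.00, centroid at (42.50, 65.00).
triangular portion: A = ½·90·130 = 5850.00, centroid at (115.00, 43.33).
ΣA = 16900.00 mm²
ΣAx_c = (11050.00)(42.50) + (5850.00)(115.00) = 1142375.00 mm³
ΣAy_c = (11050.00)(65.00) + (5850.00)(43.33) = 971750.00 mm³
x_c = 1142375.00 / 16900.00 = 67.60 mm
y_c = 971750.00 / 16900.00 = 57.50 mm

x_c = 67.60 mm, y_c = 57.50 mm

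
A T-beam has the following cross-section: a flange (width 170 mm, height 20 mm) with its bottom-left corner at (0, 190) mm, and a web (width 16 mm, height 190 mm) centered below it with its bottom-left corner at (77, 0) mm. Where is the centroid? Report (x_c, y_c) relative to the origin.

Part | A | x̄ᵢ | ȳᵢ | A·x̄ᵢ | A·ȳᵢ
web | 3040.00 | 85.00 | 95.00 | 258400.00 | 288800.00
flange | 3400.00 | 85.00 | 200.00 | 289000.00 | 680000.00
Σ | 6440.00 |  |  | 547400.00 | 968800.00
x_c = 547400.00 / 6440.00 = 85.00 mm
y_c = 968800.00 / 6440.00 = 150.43 mm

x_c = 85.00 mm, y_c = 150.43 mm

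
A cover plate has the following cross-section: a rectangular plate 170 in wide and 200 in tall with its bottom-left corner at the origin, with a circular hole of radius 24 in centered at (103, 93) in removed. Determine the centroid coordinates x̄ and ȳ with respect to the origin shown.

plate: A = 170 × 200 = 34000.00, centroid at (85.00, 100.00).
hole: A = −π·24² = -1809.56, centroid at (103.00, 93.00).
ΣA = 32190.44 in², ΣAx̄ = 2703615.59 in³, ΣAȳ = 3231711.16 in³.
x̄ = 2703615.59/32190.44 = 83.99 in; ȳ = 3231711.16/32190.44 = 100.39 in.

x̄ = 83.99 in, ȳ = 100.39 in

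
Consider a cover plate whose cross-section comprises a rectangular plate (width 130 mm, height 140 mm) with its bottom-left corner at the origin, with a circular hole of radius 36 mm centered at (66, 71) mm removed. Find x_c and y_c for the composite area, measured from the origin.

plate: A = 130 × 140 = 18200.00, centroid at (65.00, 70.00).
hole: A = −π·36² = -4071.50, centroid at (66.00, 71.00).
ΣA = 14128.50 mm²
ΣAx_c = (18200.00)(65.00) + (-4071.50)(66.00) = 914280.73 mm³
ΣAy_c = (18200.00)(70.00) + (-4071.50)(71.00) = 984923.21 mm³
x_c = 914280.73 / 14128.50 = 64.71 mm
y_c = 984923.21 / 14128.50 = 69.71 mm

x_c = 64.71 mm, y_c = 69.71 mm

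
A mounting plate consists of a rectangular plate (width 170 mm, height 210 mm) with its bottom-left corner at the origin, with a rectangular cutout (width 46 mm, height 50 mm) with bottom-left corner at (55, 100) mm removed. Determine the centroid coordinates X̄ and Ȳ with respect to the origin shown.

plate: A = 170 × 210 = 35700.00, centroid at (85.00, 105.00).
hole: A = −(46 × 50) = -2300.00, centroid at (78.00, 125.00).
ΣA = 33400.00 mm²
ΣAX̄ = (35700.00)(85.00) + (-2300.00)(78.00) = 2855100.00 mm³
ΣAȲ = (35700.00)(105.00) + (-2300.00)(125.00) = 3461000.00 mm³
X̄ = 2855100.00 / 33400.00 = 85.48 mm
Ȳ = 3461000.00 / 33400.00 = 103.62 mm

X̄ = 85.48 mm, Ȳ = 103.62 mm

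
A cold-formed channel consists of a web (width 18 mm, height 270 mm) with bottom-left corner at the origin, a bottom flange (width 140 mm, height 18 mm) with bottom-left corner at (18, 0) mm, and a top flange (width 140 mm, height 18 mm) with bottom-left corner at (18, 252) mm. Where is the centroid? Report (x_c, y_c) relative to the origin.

web: A = 18 × 270 = 4860.00, centroid at (9.00, 135.00).
bottom flange: A = 140 × 18 = 2520.00, centroid at (88.00, 9.00).
top flange: A = 140 × 18 = 2520.00, centroid at (88.00, 261.00).
ΣA = 9900.00 mm²
ΣAx_c = (4860.00)(9.00) + (2520.00)(88.00) + (2520.00)(88.00) = 487260.00 mm³
ΣAy_c = (4860.00)(135.00) + (2520.00)(9.00) + (2520.00)(261.00) = 1336500.00 mm³
x_c = 487260.00 / 9900.00 = 49.22 mm
y_c = 1336500.00 / 9900.00 = 135.00 mm

x_c = 49.22 mm, y_c = 135.00 mm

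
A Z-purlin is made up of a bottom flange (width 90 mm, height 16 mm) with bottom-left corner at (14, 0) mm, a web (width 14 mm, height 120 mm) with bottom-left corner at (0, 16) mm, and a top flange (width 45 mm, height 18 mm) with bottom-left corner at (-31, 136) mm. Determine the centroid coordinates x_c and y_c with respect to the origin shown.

bottom flange: A = 90 × 16 = 1440.00, centroid at (59.00, 8.00).
web: A = 14 × 120 = 1680.00, centroid at (7.00, 76.00).
top flange: A = 45 × 18 = 810.00, centroid at (-8.50, 145.00).
ΣA = 3930.00 mm², ΣAx_c = 89835.00 mm³, ΣAy_c = 256650.00 mm³.
x_c = 89835.00/3930.00 = 22.86 mm; y_c = 256650.00/3930.00 = 65.31 mm.

x_c = 22.86 mm, y_c = 65.31 mm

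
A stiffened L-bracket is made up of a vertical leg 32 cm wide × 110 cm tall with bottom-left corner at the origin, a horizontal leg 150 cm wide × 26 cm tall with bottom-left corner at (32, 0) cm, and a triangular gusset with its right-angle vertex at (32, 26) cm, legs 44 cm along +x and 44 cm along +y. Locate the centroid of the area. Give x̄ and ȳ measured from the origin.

vertical leg: A = 32 × 110 = 3520.00, centroid at (16.00, 55.00).
horizontal leg: A = 150 × 26 = 3900.00, centroid at (107.00, 13.00).
gusset: A = ½·44·44 = 968.00, centroid at (46.67, 40.67).
ΣA = 8388.00 cm², ΣAx̄ = 518793.33 cm³, ΣAȳ = 283665.33 cm³.
x̄ = 518793.33/8388.00 = 61.85 cm; ȳ = 283665.33/8388.00 = 33.82 cm.

x̄ = 61.85 cm, ȳ = 33.82 cm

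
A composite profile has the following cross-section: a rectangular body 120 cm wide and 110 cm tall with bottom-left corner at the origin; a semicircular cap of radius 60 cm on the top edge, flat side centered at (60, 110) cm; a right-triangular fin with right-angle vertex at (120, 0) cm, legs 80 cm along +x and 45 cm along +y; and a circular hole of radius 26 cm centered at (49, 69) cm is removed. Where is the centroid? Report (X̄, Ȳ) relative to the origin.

rectangular body: A = 120 × 110 = 13200.00, centroid at (60.00, 55.00).
semicircular top: A = ½π·60² = 5654.87, centroid at (60.00, 135.46).
triangular fin: A = ½·80·45 = 1800.00, centroid at (146.67, 15.00).
hole: A = −π·26² = -2123.72, centroid at (49.00, 69.00).
ΣA = 18531.15 cm², ΣAX̄ = 1291229.89 cm³, ΣAȲ = 1372498.90 cm³.
X̄ = 1291229.89/18531.15 = 69.68 cm; Ȳ = 1372498.90/18531.15 = 74.06 cm.

X̄ = 69.68 cm, Ȳ = 74.06 cm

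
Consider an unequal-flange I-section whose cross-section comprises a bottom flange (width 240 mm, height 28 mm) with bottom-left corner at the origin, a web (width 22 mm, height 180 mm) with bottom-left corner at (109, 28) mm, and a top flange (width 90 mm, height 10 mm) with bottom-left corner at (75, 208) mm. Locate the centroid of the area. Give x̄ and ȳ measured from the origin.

bottom flange: A = 240 × 28 = 6720.00, centroid at (120.00, 14.00).
web: A = 22 × 180 = 3960.00, centroid at (120.00, 118.00).
top flange: A = 90 × 10 = 900.00, centroid at (120.00, 213.00).
ΣA = 11580.00 mm², ΣAx̄ = 1389600.00 mm³, ΣAȳ = 753060.00 mm³.
x̄ = 1389600.00/11580.00 = 120.00 mm; ȳ = 753060.00/11580.00 = 65.03 mm.

x̄ = 120.00 mm, ȳ = 65.03 mm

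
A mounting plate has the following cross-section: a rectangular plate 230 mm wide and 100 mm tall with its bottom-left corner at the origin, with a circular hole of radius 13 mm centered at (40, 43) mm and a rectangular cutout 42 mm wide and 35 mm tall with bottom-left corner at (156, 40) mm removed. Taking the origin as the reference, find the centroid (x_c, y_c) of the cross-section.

x_c = 112.56 mm, y_c = 49.65 mm

plate: A = 230 × 100 = 23000.00, centroid at (115.00, 50.00).
hole 1: A = −π·13² = -530.93, centroid at (40.00, 43.00).
hole 2: A = −(42 × 35) = -1470.00, centroid at (177.00, 57.50).
ΣA = 20999.07 mm²
ΣAx_c = (23000.00)(115.00) + (-530.93)(40.00) + (-1470.00)(177.00) = 2363572.83 mm³
ΣAy_c = (23000.00)(50.00) + (-530.93)(43.00) + (-1470.00)(57.50) = 1042645.05 mm³
x_c = 2363572.83 / 20999.07 = 112.56 mm
y_c = 1042645.05 / 20999.07 = 49.65 mm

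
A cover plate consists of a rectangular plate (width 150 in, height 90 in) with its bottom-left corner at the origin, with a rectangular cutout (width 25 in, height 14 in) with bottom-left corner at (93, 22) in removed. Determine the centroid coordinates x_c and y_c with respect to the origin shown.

Part | A | x̄ᵢ | ȳᵢ | A·x̄ᵢ | A·ȳᵢ
plate | 13500.00 | 75.00 | 45.00 | 1012500.00 | 607500.00
hole | -350.00 | 105.50 | 29.00 | -36925.00 | -10150.00
Σ | 13150.00 |  |  | 975575.00 | 597350.00
x_c = 975575.00 / 13150.00 = 74.19 in
y_c = 597350.00 / 13150.00 = 45.43 in

x_c = 74.19 in, y_c = 45.43 in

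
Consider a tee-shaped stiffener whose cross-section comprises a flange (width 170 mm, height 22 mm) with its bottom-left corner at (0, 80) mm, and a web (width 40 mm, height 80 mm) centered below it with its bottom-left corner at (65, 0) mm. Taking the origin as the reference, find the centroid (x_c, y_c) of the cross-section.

x_c = 85.00 mm, y_c = 67.48 mm

Part | A | x̄ᵢ | ȳᵢ | A·x̄ᵢ | A·ȳᵢ
web | 3200.00 | 85.00 | 40.00 | 272000.00 | 128000.00
flange | 3740.00 | 85.00 | 91.00 | 317900.00 | 340340.00
Σ | 6940.00 |  |  | 589900.00 | 468340.00
x_c = 589900.00 / 6940.00 = 85.00 mm
y_c = 468340.00 / 6940.00 = 67.48 mm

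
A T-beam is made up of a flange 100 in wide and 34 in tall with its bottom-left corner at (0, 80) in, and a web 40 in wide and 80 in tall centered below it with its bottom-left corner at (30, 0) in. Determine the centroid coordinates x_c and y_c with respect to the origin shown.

x_c = 50.00 in, y_c = 69.36 in

web: A = 40 × 80 = 3200.00, centroid at (50.00, 40.00).
flange: A = 100 × 34 = 3400.00, centroid at (50.00, 97.00).
ΣA = 6600.00 in², ΣAx_c = 330000.00 in³, ΣAy_c = 457800.00 in³.
x_c = 330000.00/6600.00 = 50.00 in; y_c = 457800.00/6600.00 = 69.36 in.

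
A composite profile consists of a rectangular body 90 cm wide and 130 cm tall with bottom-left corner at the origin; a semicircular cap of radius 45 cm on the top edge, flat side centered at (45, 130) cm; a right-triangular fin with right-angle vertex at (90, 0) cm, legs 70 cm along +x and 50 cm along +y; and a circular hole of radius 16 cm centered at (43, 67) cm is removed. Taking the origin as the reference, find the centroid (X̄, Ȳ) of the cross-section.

rectangular body: A = 90 × 130 = 11700.00, centroid at (45.00, 65.00).
semicircular top: A = ½π·45² = 3180.86, centroid at (45.00, 149.10).
triangular fin: A = ½·70·50 = 1750.00, centroid at (113.33, 16.67).
hole: A = −π·16² = -804.25, centroid at (43.00, 67.00).
ΣA = 15826.61 cm², ΣAX̄ = 833389.50 cm³, ΣAȲ = 1210044.20 cm³.
X̄ = 833389.50/15826.61 = 52.66 cm; Ȳ = 1210044.20/15826.61 = 76.46 cm.

X̄ = 52.66 cm, Ȳ = 76.46 cm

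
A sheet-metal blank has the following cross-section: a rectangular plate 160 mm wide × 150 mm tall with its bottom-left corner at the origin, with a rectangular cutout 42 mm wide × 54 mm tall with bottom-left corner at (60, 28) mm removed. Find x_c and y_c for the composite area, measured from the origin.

x_c = 79.90 mm, y_c = 77.09 mm

Part | A | x̄ᵢ | ȳᵢ | A·x̄ᵢ | A·ȳᵢ
plate | 24000.00 | 80.00 | 75.00 | 1920000.00 | 1800000.00
hole | -2268.00 | 81.00 | 55.00 | -183708.00 | -124740.00
Σ | 21732.00 |  |  | 1736292.00 | 1675260.00
x_c = 1736292.00 / 21732.00 = 79.90 mm
y_c = 1675260.00 / 21732.00 = 77.09 mm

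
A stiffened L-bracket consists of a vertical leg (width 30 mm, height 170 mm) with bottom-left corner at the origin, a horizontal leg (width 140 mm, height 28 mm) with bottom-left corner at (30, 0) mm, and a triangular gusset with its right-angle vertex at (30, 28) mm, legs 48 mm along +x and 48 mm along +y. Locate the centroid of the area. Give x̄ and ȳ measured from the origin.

x̄ = 51.27 mm, ȳ = 53.00 mm

vertical leg: A = 30 × 170 = 5100.00, centroid at (15.00, 85.00).
horizontal leg: A = 140 × 28 = 3920.00, centroid at (100.00, 14.00).
gusset: A = ½·48·48 = 1152.00, centroid at (46.00, 44.00).
ΣA = 10172.00 mm²
ΣAx̄ = (5100.00)(15.00) + (3920.00)(100.00) + (1152.00)(46.00) = 521492.00 mm³
ΣAȳ = (5100.00)(85.00) + (3920.00)(14.00) + (1152.00)(44.00) = 539068.00 mm³
x̄ = 521492.00 / 10172.00 = 51.27 mm
ȳ = 539068.00 / 10172.00 = 53.00 mm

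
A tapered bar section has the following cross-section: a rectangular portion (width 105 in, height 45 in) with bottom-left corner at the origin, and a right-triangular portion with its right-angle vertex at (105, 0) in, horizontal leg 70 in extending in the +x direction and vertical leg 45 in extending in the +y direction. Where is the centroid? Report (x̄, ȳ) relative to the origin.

rectangular portion: A = 105 × 45 = 4725.00, centroid at (52.50, 22.50).
triangular portion: A = ½·70·45 = 1575.00, centroid at (128.33, 15.00).
ΣA = 6300.00 in², ΣAx̄ = 450187.50 in³, ΣAȳ = 129937.50 in³.
x̄ = 450187.50/6300.00 = 71.46 in; ȳ = 129937.50/6300.00 = 20.62 in.

x̄ = 71.46 in, ȳ = 20.62 in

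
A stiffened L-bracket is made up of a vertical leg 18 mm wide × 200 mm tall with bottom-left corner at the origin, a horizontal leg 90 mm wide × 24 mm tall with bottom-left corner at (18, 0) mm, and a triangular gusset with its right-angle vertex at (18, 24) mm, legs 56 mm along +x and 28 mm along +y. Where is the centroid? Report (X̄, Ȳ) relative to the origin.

X̄ = 30.14 mm, Ȳ = 62.97 mm

vertical leg: A = 18 × 200 = 3600.00, centroid at (9.00, 100.00).
horizontal leg: A = 90 × 24 = 2160.00, centroid at (63.00, 12.00).
gusset: A = ½·56·28 = 784.00, centroid at (36.67, 33.33).
ΣA = 6544.00 mm², ΣAX̄ = 197226.67 mm³, ΣAȲ = 412053.33 mm³.
X̄ = 197226.67/6544.00 = 30.14 mm; Ȳ = 412053.33/6544.00 = 62.97 mm.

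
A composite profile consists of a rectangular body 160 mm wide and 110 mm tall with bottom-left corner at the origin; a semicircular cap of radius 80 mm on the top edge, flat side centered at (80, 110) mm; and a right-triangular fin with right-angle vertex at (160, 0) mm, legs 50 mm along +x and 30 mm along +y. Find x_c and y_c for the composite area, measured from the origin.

x_c = 82.55 mm, y_c = 85.30 mm

rectangular body: A = 160 × 110 = 17600.00, centroid at (80.00, 55.00).
semicircular top: A = ½π·80² = 10053.10, centroid at (80.00, 143.95).
triangular fin: A = ½·50·30 = 750.00, centroid at (176.67, 10.00).
ΣA = 28403.10 mm², ΣAx_c = 2344747.72 mm³, ΣAy_c = 2422673.95 mm³.
x_c = 2344747.72/28403.10 = 82.55 mm; y_c = 2422673.95/28403.10 = 85.30 mm.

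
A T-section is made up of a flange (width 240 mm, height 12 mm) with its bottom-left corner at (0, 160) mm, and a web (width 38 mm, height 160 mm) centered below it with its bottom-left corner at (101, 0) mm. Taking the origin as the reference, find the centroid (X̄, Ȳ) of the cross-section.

X̄ = 120.00 mm, Ȳ = 107.64 mm

web: A = 38 × 160 = 6080.00, centroid at (120.00, 80.00).
flange: A = 240 × 12 = 2880.00, centroid at (120.00, 166.00).
ΣA = 8960.00 mm², ΣAX̄ = 1075200.00 mm³, ΣAȲ = 964480.00 mm³.
X̄ = 1075200.00/8960.00 = 120.00 mm; Ȳ = 964480.00/8960.00 = 107.64 mm.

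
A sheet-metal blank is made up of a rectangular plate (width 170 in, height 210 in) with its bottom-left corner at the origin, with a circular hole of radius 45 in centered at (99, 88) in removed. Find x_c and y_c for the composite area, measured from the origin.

x_c = 81.96 in, y_c = 108.69 in

plate: A = 170 × 210 = 35700.00, centroid at (85.00, 105.00).
hole: A = −π·45² = -6361.73, centroid at (99.00, 88.00).
ΣA = 29338.27 in²
ΣAx_c = (35700.00)(85.00) + (-6361.73)(99.00) = 2404689.21 in³
ΣAy_c = (35700.00)(105.00) + (-6361.73)(88.00) = 3188668.19 in³
x_c = 2404689.21 / 29338.27 = 81.96 in
y_c = 3188668.19 / 29338.27 = 108.69 in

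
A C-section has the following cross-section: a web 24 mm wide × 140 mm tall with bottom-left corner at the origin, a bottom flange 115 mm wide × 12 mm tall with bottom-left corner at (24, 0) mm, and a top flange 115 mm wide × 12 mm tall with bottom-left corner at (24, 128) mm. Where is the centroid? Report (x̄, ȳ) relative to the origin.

Part | A | x̄ᵢ | ȳᵢ | A·x̄ᵢ | A·ȳᵢ
web | 3360.00 | 12.00 | 70.00 | 40320.00 | 235200.00
bottom flange | 1380.00 | 81.50 | 6.00 | 112470.00 | 8280.00
top flange | 1380.00 | 81.50 | 134.00 | 112470.00 | 184920.00
Σ | 6120.00 |  |  | 265260.00 | 428400.00
x̄ = 265260.00 / 6120.00 = 43.34 mm
ȳ = 428400.00 / 6120.00 = 70.00 mm

x̄ = 43.34 mm, ȳ = 70.00 mm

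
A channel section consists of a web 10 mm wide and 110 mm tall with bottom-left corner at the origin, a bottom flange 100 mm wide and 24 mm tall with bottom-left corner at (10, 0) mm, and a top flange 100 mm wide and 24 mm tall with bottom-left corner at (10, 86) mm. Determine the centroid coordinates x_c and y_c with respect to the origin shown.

web: A = 10 × 110 = 1100.00, centroid at (5.00, 55.00).
bottom flange: A = 100 × 24 = 2400.00, centroid at (60.00, 12.00).
top flange: A = 100 × 24 = 2400.00, centroid at (60.00, 98.00).
ΣA = 5900.00 mm², ΣAx_c = 293500.00 mm³, ΣAy_c = 324500.00 mm³.
x_c = 293500.00/5900.00 = 49.75 mm; y_c = 324500.00/5900.00 = 55.00 mm.

x_c = 49.75 mm, y_c = 55.00 mm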